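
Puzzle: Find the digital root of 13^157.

The digital root of n equals n mod 9 (or 9 when 9 | n), so we need 13^157 mod 9.
13^157 ≡ 4 (mod 9), so the digital root is 4.

4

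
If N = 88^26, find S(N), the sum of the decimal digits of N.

88^26 = 360204783479592751540161588252008542521624031657984
Sum of its 51 digits: 211.

211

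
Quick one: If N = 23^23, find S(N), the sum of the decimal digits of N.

146

23^23 = 20880467999847912034355032910567
Sum of its 32 digits: 146.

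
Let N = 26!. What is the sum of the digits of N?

81

26! = 403291461126605635584000000
Sum of its 27 digits: 81.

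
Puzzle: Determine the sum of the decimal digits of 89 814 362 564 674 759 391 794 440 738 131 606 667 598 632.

222

8+9+8+1+4+3+6+2+5+6+4+6+7+4+7+5+9+3+9+1+7+9+4+4+4+0+7+3+8+1+3+1+6+0+6+6+6+7+5+9+8+6+3+2 = 222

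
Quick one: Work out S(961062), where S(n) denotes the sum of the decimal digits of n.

24

9+6+1+0+6+2 = 24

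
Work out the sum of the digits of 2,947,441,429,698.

2+9+4+7+4+4+1+4+2+9+6+9+8 = 69

69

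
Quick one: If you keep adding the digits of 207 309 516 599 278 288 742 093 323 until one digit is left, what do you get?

7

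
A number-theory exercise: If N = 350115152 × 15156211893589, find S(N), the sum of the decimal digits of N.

86

350115152 × 15156211893589 = 5306419430868120560528
Sum of its 22 digits: 86.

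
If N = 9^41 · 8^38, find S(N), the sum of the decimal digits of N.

333

9^41 · 8^38 = 27628823542745468284947039383654330506202428938622532726609849219920429056
Sum of its 74 digits: 333.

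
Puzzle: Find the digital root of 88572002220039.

3

8+8+5+7+2+0+0+2+2+2+0+0+3+9 = 48
4+8 = 12
1+2 = 3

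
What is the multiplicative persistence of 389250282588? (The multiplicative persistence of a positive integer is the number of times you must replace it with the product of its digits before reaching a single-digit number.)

1

389250282588 → 0 (1 step)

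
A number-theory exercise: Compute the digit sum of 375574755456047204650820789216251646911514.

3+7+5+5+7+4+7+5+5+4+5+6+0+4+7+2+0+4+6+5+0+8+2+0+7+8+9+2+1+6+2+5+1+6+4+6+9+1+1+5+1+4 = 179

179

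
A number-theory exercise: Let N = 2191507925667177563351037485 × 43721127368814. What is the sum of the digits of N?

186

2191507925667177563351037485 × 43721127368814 = 95815197147860034075835681313195133992790
Sum of its 41 digits: 186.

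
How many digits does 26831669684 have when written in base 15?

9

26831669684 in base 15 is A708D453E, which has 9 digits.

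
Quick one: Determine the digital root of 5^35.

The digital root of n equals n mod 9 (or 9 when 9 | n), so we need 5^35 mod 9.
5^35 ≡ 2 (mod 9), so the digital root is 2.

2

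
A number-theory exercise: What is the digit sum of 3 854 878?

43

3+8+5+4+8+7+8 = 43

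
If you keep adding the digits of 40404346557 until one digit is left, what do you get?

4+0+4+0+4+3+4+6+5+5+7 = 42
4+2 = 6
(Equivalently, 40404346557 mod 9 = 6.)

6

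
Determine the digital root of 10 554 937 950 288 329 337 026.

1+0+5+5+4+9+3+7+9+5+0+2+8+8+3+2+9+3+3+7+0+2+6 = 101
1+0+1 = 2
(Equivalently, 10 554 937 950 288 329 337 026 mod 9 = 2.)

2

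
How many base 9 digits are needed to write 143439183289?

143439183289 in base 9 is 451215114261, which has 12 digits.

12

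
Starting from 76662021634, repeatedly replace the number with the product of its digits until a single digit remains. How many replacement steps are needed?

76662021634 → 0 (1 step)

1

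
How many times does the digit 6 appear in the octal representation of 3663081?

1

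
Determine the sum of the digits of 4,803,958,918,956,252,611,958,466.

4+8+0+3+9+5+8+9+1+8+9+5+6+2+5+2+6+1+1+9+5+8+4+6+6 = 130

130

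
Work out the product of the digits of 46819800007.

0

4×6×8×1×9×8×0×0×0×0×7 = 0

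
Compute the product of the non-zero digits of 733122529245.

907200

7×3×3×1×2×2×5×2×9×2×4×5 = 907200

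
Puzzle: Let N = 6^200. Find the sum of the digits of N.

747

6^200 = 426825223812027400796974891518773732342988745354489429495479078935112929549619739019072139340757097296812815466676129830954465240517595242384015591919845376
Sum of its 156 digits: 747.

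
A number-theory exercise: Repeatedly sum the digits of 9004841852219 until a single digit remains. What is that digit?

8

9+0+0+4+8+4+1+8+5+2+2+1+9 = 53
5+3 = 8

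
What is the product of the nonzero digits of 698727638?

6×9×8×7×2×7×6×3×8 = 6096384

6096384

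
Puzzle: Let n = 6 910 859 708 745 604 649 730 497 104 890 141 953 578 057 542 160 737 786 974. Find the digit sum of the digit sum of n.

First digit sum: 281.
2+8+1 = 11.

11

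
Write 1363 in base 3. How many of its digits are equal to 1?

1363 in base 3 is 1212111.
The digit 1 appears 5 times.

5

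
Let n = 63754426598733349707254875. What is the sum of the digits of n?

133

6+3+7+5+4+4+2+6+5+9+8+7+3+3+3+4+9+7+0+7+2+5+4+8+7+5 = 133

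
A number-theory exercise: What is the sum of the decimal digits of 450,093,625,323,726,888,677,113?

106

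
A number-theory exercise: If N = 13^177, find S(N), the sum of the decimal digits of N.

13^177 = 147222218654879229226779261692351154302126873105911362488747123111058844400870928261941105333360422613311159174556016363190447913614122173297063195222815590805091998447210274489462733779916167901133
Sum of its 198 digits: 802.

802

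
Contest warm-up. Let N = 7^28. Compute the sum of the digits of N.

133

7^28 = 459986536544739960976801
Sum of its 24 digits: 133.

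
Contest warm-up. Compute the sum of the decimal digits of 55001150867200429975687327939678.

5+5+0+0+1+1+5+0+8+6+7+2+0+0+4+2+9+9+7+5+6+8+7+3+2+7+9+3+9+6+7+8 = 151

151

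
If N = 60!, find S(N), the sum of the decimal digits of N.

60! = 8320987112741390144276341183223364380754172606361245952449277696409600000000000000
Sum of its 82 digits: 288.

288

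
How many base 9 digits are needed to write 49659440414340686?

18

49659440414340686 in base 9 is 287165433681833055, which has 18 digits.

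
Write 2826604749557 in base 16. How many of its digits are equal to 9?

1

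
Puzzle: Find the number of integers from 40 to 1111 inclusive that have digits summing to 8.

50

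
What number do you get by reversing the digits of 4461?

Reversing 4461 gives 1644.

1644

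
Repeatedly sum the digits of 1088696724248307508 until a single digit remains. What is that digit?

7

1+0+8+8+6+9+6+7+2+4+2+4+8+3+0+7+5+0+8 = 88
8+8 = 16
1+6 = 7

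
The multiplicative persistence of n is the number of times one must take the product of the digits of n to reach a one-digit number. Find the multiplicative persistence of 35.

2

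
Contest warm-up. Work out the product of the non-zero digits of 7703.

7×7×3 = 147

147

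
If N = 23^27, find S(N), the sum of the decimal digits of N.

179

23^27 = 5843211045545439551605946764725979847
Sum of its 37 digits: 179.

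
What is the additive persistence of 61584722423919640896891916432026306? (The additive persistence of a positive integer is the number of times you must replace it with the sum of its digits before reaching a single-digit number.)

61584722423919640896891916432026306 → 156 → 12 → 3 (3 steps)

3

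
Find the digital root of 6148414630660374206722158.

6+1+4+8+4+1+4+6+3+0+6+6+0+3+7+4+2+0+6+7+2+2+1+5+8 = 96
9+6 = 15
1+5 = 6

6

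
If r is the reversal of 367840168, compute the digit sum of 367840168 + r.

50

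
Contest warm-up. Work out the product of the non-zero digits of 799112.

7×9×9×1×1×2 = 1134

1134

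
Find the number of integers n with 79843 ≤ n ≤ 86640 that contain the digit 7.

The integers in [79843, 86640] that contain the digit 7: 79843, 79844, 79845, 79846, 79847, 79848, …, 86627, 86637.
1901 qualify.

1901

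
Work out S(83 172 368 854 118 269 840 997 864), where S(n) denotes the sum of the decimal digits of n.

8+3+1+7+2+3+6+8+8+5+4+1+1+8+2+6+9+8+4+0+9+9+7+8+6+4 = 137

137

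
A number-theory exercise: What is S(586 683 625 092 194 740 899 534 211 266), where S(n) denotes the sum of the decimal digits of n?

141

5+8+6+6+8+3+6+2+5+0+9+2+1+9+4+7+4+0+8+9+9+5+3+4+2+1+1+2+6+6 = 141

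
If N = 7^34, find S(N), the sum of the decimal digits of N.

142

7^34 = 54116956037952111668959660849
Sum of its 29 digits: 142.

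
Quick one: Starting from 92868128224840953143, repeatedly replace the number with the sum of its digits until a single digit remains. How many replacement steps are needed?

3

92868128224840953143 → 89 → 17 → 8 (3 steps)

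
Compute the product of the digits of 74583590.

0

7×4×5×8×3×5×9×0 = 0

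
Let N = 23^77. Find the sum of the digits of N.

425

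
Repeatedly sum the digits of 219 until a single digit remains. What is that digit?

3

2+1+9 = 12
1+2 = 3
(Equivalently, 219 mod 9 = 3.)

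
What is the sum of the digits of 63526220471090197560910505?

6+3+5+2+6+2+2+0+4+7+1+0+9+0+1+9+7+5+6+0+9+1+0+5+0+5 = 95

95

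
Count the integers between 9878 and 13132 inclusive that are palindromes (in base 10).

The integers in [9878, 13132] that are palindromes (in base 10): 9889, 9999, 10001, 10101, 10201, 10301, …, 13031, 13131.
34 qualify.

34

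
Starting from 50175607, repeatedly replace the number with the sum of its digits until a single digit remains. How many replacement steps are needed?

50175607 → 31 → 4 (2 steps)

2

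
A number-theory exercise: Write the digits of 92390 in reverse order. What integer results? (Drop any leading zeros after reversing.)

Reversing 92390 gives 9329.

9329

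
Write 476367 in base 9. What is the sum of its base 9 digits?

476367 in base 9 is 805406.
Digit sum: 8+0+5+4+0+6 = 23.

23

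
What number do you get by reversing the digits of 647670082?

280076746

Reversing 647670082 gives 280076746.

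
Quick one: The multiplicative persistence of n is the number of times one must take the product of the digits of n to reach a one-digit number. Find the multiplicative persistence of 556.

2

556 → 150 → 0 (2 steps)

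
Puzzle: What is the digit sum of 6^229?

6^229 = 15726654210634032270656150124289021111976179122431321677974019274011382640166908546837599577148941372388499704736414965789661279241023001734088830454240828110400131666779670839296
Sum of its 179 digits: 756.

756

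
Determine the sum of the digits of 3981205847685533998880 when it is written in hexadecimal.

3981205847685533998880 in base 16 is D7D25479232C2B1F20.
Digit sum: 13+7+13+2+5+4+7+9+2+3+2+12+2+11+1+15+2+0 = 110.

110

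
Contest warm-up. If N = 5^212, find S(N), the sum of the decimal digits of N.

5^212 = 15192908393215677995957187631299131446753545333791911946047647985326413169031697854452990290834261760148844212781060747374795028008520603179931640625
Sum of its 149 digits: 673.

673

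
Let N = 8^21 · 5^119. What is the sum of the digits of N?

8^21 · 5^119 = 1387778780781445675529539585113525390625000000000000000000000000000000000000000000000000000000000000000
Sum of its 103 digits: 196.

196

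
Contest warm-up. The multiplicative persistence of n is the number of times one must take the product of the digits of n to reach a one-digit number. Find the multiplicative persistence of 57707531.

57707531 → 0 (1 step)

1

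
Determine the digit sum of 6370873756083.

6+3+7+0+8+7+3+7+5+6+0+8+3 = 63

63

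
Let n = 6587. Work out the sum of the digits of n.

26

6+5+8+7 = 26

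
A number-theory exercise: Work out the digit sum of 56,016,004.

5+6+0+1+6+0+0+4 = 22

22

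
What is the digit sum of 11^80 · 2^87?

11^80 · 2^87 = 31697458026451412988745529542200660351577333239033424600704926244837962897480209357629904340302329212649340928
Sum of its 110 digits: 464.

464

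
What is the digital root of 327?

3+2+7 = 12
1+2 = 3

3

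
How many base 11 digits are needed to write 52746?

5

52746 in base 11 is 366A1, which has 5 digits.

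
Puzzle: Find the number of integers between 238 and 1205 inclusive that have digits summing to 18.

The integers in [238, 1205] that have digits summing to 18: 279, 288, 297, 369, 378, 387, …, 1188, 1197.
57 qualify.

57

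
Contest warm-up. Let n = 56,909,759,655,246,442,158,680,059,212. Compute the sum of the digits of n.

5+6+9+0+9+7+5+9+6+5+5+2+4+6+4+4+2+1+5+8+6+8+0+0+5+9+2+1+2 = 135

135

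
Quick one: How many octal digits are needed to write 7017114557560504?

18

7017114557560504 in base 8 is 307340351443233270, which has 18 digits.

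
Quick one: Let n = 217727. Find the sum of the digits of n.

2+1+7+7+2+7 = 26

26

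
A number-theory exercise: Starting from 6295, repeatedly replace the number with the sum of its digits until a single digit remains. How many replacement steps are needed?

2

6295 → 22 → 4 (2 steps)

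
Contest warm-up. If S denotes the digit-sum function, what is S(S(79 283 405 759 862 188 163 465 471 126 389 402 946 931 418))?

First digit sum: 209.
2+0+9 = 11.

11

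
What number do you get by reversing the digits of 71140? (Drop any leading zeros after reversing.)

4117

Reversing 71140 gives 4117.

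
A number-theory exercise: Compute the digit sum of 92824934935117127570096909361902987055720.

9+2+8+2+4+9+3+4+9+3+5+1+1+7+1+2+7+5+7+0+0+9+6+9+0+9+3+6+1+9+0+2+9+8+7+0+5+5+7+2+0 = 186

186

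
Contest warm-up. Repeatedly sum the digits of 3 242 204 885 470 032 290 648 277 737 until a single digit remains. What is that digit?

8

3+2+4+2+2+0+4+8+8+5+4+7+0+0+3+2+2+9+0+6+4+8+2+7+7+7+3+7 = 116
1+1+6 = 8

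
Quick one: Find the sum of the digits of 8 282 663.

8+2+8+2+6+6+3 = 35

35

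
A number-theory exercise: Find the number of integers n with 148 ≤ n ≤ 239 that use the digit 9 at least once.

19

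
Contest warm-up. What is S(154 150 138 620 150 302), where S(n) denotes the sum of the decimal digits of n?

47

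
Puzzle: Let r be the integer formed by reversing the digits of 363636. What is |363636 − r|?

Reverse of 363636 is 636363.
|363636 − 636363| = 272727

272727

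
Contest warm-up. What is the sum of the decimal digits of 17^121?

17^121 = 76616002180346738267545237938536185201887900404800455820901373761063296965386288916093101577411852564605287178657660685771591824293029690436977763217
Sum of its 149 digits: 674.

674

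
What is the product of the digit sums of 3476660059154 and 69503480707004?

2968

S(3476660059154) = 3+4+7+6+6+6+0+0+5+9+1+5+4 = 56.
S(69503480707004) = 6+9+5+0+3+4+8+0+7+0+7+0+0+4 = 53.
56 · 53 = 2968.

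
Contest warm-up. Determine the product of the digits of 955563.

9×5×5×5×6×3 = 20250

20250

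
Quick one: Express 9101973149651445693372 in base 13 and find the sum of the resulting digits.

9101973149651445693372 in base 13 is 62C27BA5662BC64665B2.
Digit sum: 6+2+12+2+7+11+10+5+6+6+2+11+12+6+4+6+6+5+11+2 = 132.

132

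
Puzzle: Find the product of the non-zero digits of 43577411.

11760

4×3×5×7×7×4×1×1 = 11760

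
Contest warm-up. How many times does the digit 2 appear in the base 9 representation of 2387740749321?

3

2387740749321 in base 9 is 8407152422473.
The digit 2 appears 3 times.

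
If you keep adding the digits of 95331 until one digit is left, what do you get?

3

9+5+3+3+1 = 21
2+1 = 3
(Equivalently, 95331 mod 9 = 3.)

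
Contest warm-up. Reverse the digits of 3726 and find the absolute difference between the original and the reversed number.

Reverse of 3726 is 6273.
|3726 − 6273| = 2547

2547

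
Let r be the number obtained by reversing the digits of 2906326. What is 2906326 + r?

9142418

Reverse of 2906326 is 6236092.
2906326 + 6236092 = 9142418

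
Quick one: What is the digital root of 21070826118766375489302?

2+1+0+7+0+8+2+6+1+1+8+7+6+6+3+7+5+4+8+9+3+0+2 = 96
9+6 = 15
1+5 = 6

6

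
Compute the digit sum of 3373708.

31

3+3+7+3+7+0+8 = 31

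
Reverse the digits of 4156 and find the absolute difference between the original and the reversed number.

Reverse of 4156 is 6514.
|4156 − 6514| = 2358

2358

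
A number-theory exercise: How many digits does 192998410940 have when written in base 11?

192998410940 in base 11 is 74939631765, which has 11 digits.

11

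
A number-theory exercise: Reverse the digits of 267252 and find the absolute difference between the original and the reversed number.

14490

Reverse of 267252 is 252762.
|267252 − 252762| = 14490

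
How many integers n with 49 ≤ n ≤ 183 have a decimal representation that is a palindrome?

The integers in [49, 183] that have a decimal representation that is a palindrome: 55, 66, 77, 88, 99, 101, …, 171, 181.
14 qualify.

14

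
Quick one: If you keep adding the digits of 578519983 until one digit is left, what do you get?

1

5+7+8+5+1+9+9+8+3 = 55
5+5 = 10
1+0 = 1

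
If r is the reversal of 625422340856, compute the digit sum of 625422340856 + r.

Reversal of 625422340856 is 658043224526; 625422340856 + 658043224526 = 1283465565382.
Digit sum of 1283465565382: 1+2+8+3+4+6+5+5+6+5+3+8+2 = 58.

58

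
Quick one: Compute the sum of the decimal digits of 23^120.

23^120 = 25547024360008320034716845003257365943632624968308007978003956631070331770034737801377170772800110738892953971818279672252777842139713519289874946645982858448971201
Sum of its 164 digits: 721.

721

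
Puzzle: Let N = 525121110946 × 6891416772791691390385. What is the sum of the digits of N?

525121110946 × 6891416772791691390385 = 3618828431720271048757354582654210
Sum of its 34 digits: 139.

139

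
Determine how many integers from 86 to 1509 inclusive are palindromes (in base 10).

97

The integers in [86, 1509] that are palindromes (in base 10): 88, 99, 101, 111, 121, 131, …, 1331, 1441.
97 qualify.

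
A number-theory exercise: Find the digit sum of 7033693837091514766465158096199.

151

7+0+3+3+6+9+3+8+3+7+0+9+1+5+1+4+7+6+6+4+6+5+1+5+8+0+9+6+1+9+9 = 151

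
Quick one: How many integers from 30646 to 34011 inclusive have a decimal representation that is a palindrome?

The integers in [30646, 34011] that have a decimal representation that is a palindrome: 30703, 30803, 30903, 31013, 31113, 31213, …, 33833, 33933.
33 qualify.

33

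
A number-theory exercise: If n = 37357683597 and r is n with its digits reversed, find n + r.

116896358970

Reverse of 37357683597 is 79538675373.
37357683597 + 79538675373 = 116896358970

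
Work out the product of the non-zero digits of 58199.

3240

5×8×1×9×9 = 3240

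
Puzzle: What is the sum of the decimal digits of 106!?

639

106! = 114628056373470835453434738414834942870388487424139673389282723476762012382449946252660360871841673476016298287096435143747350528228224302506311680000000000000000000000000
Sum of its 171 digits: 639.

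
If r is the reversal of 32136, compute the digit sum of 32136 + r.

30

Reversal of 32136 is 63123; 32136 + 63123 = 95259.
Digit sum of 95259: 9+5+2+5+9 = 30.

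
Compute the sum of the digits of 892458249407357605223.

8+9+2+4+5+8+2+4+9+4+0+7+3+5+7+6+0+5+2+2+3 = 95

95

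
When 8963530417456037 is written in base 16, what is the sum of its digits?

107

8963530417456037 in base 16 is 1FD8488E7743A5.
Digit sum: 1+15+13+8+4+8+8+14+7+7+4+3+10+5 = 107.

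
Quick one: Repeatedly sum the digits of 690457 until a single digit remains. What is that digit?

4

6+9+0+4+5+7 = 31
3+1 = 4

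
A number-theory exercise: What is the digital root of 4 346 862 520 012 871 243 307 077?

4+3+4+6+8+6+2+5+2+0+0+1+2+8+7+1+2+4+3+3+0+7+0+7+7 = 92
9+2 = 11
1+1 = 2
(Equivalently, 4 346 862 520 012 871 243 307 077 mod 9 = 2.)

2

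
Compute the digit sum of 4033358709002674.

61

4+0+3+3+3+5+8+7+0+9+0+0+2+6+7+4 = 61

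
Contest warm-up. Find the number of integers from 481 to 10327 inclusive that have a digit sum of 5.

50

The integers in [481, 10327] that have a digit sum of 5: 500, 1004, 1013, 1022, 1031, 1040, …, 10301, 10310.
50 qualify.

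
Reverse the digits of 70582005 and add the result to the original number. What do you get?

Reverse of 70582005 is 50028507.
70582005 + 50028507 = 120610512

120610512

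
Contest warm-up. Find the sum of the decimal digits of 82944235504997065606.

94

8+2+9+4+4+2+3+5+5+0+4+9+9+7+0+6+5+6+0+6 = 94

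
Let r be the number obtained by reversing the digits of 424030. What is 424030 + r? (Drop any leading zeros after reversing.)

Reverse of 424030 is 30424.
424030 + 30424 = 454454

454454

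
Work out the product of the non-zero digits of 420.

8

4×2 = 8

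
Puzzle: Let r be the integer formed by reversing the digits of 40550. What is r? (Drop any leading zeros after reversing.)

Reversing 40550 gives 5504.

5504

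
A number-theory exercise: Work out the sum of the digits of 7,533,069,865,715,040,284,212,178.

7+5+3+3+0+6+9+8+6+5+7+1+5+0+4+0+2+8+4+2+1+2+1+7+8 = 104

104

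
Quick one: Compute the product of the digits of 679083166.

0

6×7×9×0×8×3×1×6×6 = 0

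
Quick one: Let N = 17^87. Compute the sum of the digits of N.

17^87 = 111958265066587594584613248892812013697486686669259967918407174978455411256525677075398863589199442767925873
Sum of its 108 digits: 566.

566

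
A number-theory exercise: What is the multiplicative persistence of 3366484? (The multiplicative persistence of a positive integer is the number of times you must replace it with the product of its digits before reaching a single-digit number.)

4

3366484 → 41472 → 224 → 16 → 6 (4 steps)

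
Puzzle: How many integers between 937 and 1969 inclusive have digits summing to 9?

45

The integers in [937, 1969] that have digits summing to 9: 1008, 1017, 1026, 1035, 1044, 1053, …, 1710, 1800.
45 qualify.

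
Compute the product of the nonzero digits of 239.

54

2×3×9 = 54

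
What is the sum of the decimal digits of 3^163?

360

3^163 = 589881151426658740854227725580736348849310352832644300781946246613899173590427
Sum of its 78 digits: 360.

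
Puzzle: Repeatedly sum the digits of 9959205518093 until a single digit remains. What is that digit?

2

9+9+5+9+2+0+5+5+1+8+0+9+3 = 65
6+5 = 11
1+1 = 2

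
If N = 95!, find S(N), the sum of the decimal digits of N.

585

95! = 10329978488239059262599702099394727095397746340117372869212250571234293987594703124871765375385424468563282236864226607350415360000000000000000000000
Sum of its 149 digits: 585.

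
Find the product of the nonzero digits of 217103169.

2268

2×1×7×1×3×1×6×9 = 2268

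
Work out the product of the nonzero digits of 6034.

6×3×4 = 72

72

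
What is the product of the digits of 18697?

3024

1×8×6×9×7 = 3024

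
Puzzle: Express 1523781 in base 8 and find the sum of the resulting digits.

21

1523781 in base 8 is 5640105.
Digit sum: 5+6+4+0+1+0+5 = 21.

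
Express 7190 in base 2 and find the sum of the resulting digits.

6

7190 in base 2 is 1110000010110.
Digit sum: 1+1+1+0+0+0+0+0+1+0+1+1+0 = 6.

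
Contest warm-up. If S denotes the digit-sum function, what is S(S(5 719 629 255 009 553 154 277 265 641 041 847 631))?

First digit sum: 157.
1+5+7 = 13.

13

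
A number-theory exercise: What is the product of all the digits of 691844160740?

6×9×1×8×4×4×1×6×0×7×4×0 = 0

0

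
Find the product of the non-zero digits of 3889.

3×8×8×9 = 1728

1728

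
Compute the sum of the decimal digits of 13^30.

13^30 = 2619995643649944960380551432833049
Sum of its 34 digits: 163.

163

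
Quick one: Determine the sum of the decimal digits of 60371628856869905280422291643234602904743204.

182

6+0+3+7+1+6+2+8+8+5+6+8+6+9+9+0+5+2+8+0+4+2+2+2+9+1+6+4+3+2+3+4+6+0+2+9+0+4+7+4+3+2+0+4 = 182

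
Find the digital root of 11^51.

8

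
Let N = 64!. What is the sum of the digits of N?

324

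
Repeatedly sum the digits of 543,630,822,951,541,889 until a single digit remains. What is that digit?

5+4+3+6+3+0+8+2+2+9+5+1+5+4+1+8+8+9 = 83
8+3 = 11
1+1 = 2
(Equivalently, 543,630,822,951,541,889 mod 9 = 2.)

2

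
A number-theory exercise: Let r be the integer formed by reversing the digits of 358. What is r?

Reversing 358 gives 853.

853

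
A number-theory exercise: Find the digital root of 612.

9

6+1+2 = 9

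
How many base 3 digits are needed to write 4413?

4413 in base 3 is 20001110, which has 8 digits.

8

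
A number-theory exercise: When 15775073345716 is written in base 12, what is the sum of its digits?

69

15775073345716 in base 12 is 192939418B444.
Digit sum: 1+9+2+9+3+9+4+1+8+11+4+4+4 = 69.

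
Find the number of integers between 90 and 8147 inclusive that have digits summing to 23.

336

The integers in [90, 8147] that have digits summing to 23: 599, 689, 698, 779, 788, 797, …, 8087, 8096.
336 qualify.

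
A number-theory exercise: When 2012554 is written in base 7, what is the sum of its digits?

2012554 in base 7 is 23051335.
Digit sum: 2+3+0+5+1+3+3+5 = 22.

22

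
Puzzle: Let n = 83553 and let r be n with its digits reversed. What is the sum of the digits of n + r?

21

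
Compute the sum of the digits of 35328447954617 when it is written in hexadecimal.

35328447954617 in base 16 is 20218B973EB9.
Digit sum: 2+0+2+1+8+11+9+7+3+14+11+9 = 77.

77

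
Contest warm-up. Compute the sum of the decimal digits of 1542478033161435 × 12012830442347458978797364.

183

1542478033161435 × 12012830442347458978797364 = 18529527073413919710623908768547164457340
Sum of its 41 digits: 183.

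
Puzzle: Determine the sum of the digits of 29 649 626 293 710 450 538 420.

97

2+9+6+4+9+6+2+6+2+9+3+7+1+0+4+5+0+5+3+8+4+2+0 = 97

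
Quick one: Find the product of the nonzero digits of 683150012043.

17280

6×8×3×1×5×1×2×4×3 = 17280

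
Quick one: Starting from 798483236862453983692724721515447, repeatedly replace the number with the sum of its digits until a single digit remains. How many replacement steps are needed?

3

798483236862453983692724721515447 → 164 → 11 → 2 (3 steps)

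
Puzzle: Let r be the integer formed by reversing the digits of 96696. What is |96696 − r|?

27027

Reverse of 96696 is 69669.
|96696 − 69669| = 27027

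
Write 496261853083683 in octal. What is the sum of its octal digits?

71

496261853083683 in base 8 is 16065436735774043.
Digit sum: 1+6+0+6+5+4+3+6+7+3+5+7+7+4+0+4+3 = 71.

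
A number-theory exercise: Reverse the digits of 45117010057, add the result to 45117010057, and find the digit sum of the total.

Reversal of 45117010057 is 75001071154; 45117010057 + 75001071154 = 120118081211.
Digit sum of 120118081211: 1+2+0+1+1+8+0+8+1+2+1+1 = 26.

26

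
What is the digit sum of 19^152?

19^152 = 234718512829942168237789115628107386780860072116105768000481772477862155758310125071302105955207593945946527633822564373912246583031582060818244185344964704201522592611528077484453228622686187361
Sum of its 195 digits: 820.

820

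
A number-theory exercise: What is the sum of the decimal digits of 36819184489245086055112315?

109

3+6+8+1+9+1+8+4+4+8+9+2+4+5+0+8+6+0+5+5+1+1+2+3+1+5 = 109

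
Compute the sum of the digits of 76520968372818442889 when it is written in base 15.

101

76520968372818442889 in base 15 is B9B33963512A0635E.
Digit sum: 11+9+11+3+3+9+6+3+5+1+2+10+0+6+3+5+14 = 101.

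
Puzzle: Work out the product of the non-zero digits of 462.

48

4×6×2 = 48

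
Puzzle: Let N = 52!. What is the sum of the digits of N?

52! = 80658175170943878571660636856403766975289505440883277824000000000000
Sum of its 68 digits: 279.

279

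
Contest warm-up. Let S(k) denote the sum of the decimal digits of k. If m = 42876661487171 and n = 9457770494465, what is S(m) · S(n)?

4828

S(42876661487171) = 4+2+8+7+6+6+6+1+4+8+7+1+7+1 = 68.
S(9457770494465) = 9+4+5+7+7+7+0+4+9+4+4+6+5 = 71.
68 · 71 = 4828.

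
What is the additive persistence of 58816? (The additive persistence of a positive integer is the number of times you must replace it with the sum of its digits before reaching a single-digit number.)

58816 → 28 → 10 → 1 (3 steps)

3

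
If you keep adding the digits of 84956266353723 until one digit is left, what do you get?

8+4+9+5+6+2+6+6+3+5+3+7+2+3 = 69
6+9 = 15
1+5 = 6
(Equivalently, 84956266353723 mod 9 = 6.)

6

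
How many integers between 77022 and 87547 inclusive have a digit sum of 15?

122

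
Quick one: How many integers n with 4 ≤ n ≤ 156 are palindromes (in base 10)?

21

The integers in [4, 156] that are palindromes (in base 10): 4, 5, 6, 7, 8, 9, …, 141, 151.
21 qualify.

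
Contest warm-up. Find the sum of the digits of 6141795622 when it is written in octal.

46

6141795622 in base 8 is 55605056446.
Digit sum: 5+5+6+0+5+0+5+6+4+4+6 = 46.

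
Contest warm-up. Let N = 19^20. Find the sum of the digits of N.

19^20 = 37589973457545958193355601
Sum of its 26 digits: 136.

136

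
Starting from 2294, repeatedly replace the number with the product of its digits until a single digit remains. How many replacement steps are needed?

2294 → 144 → 16 → 6 (3 steps)

3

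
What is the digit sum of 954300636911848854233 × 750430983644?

133

954300636911848854233 × 750430983644 = 716136765649854430200724563165052
Sum of its 33 digits: 133.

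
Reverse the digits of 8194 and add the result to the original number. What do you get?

13112

Reverse of 8194 is 4918.
8194 + 4918 = 13112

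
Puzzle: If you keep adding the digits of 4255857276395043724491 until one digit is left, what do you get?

3

4+2+5+5+8+5+7+2+7+6+3+9+5+0+4+3+7+2+4+4+9+1 = 102
1+0+2 = 3
(Equivalently, 4255857276395043724491 mod 9 = 3.)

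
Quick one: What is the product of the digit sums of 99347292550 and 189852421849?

3355

S(99347292550) = 9+9+3+4+7+2+9+2+5+5+0 = 55.
S(189852421849) = 1+8+9+8+5+2+4+2+1+8+4+9 = 61.
55 · 61 = 3355.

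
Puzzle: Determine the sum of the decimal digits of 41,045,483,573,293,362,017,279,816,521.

4+1+0+4+5+4+8+3+5+7+3+2+9+3+3+6+2+0+1+7+2+7+9+8+1+6+5+2+1 = 118

118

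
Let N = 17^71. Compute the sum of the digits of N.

17^71 = 2300771122759378216336589429524308027851797348154254064450486076730672752491528319986033
Sum of its 88 digits: 386.

386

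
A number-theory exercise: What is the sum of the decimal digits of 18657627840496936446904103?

122

1+8+6+5+7+6+2+7+8+4+0+4+9+6+9+3+6+4+4+6+9+0+4+1+0+3 = 122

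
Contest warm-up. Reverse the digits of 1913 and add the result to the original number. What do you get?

Reverse of 1913 is 3191.
1913 + 3191 = 5104

5104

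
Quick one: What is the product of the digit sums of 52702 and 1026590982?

S(52702) = 5+2+7+0+2 = 16.
S(1026590982) = 1+0+2+6+5+9+0+9+8+2 = 42.
16 · 42 = 672.

672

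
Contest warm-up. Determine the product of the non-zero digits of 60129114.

432

6×1×2×9×1×1×4 = 432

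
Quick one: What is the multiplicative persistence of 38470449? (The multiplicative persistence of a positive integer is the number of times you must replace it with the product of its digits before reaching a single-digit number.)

1

38470449 → 0 (1 step)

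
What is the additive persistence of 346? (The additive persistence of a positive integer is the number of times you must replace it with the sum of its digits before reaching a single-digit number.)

2

346 → 13 → 4 (2 steps)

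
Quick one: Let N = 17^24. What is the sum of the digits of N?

109

17^24 = 339448671314611904643504117121
Sum of its 30 digits: 109.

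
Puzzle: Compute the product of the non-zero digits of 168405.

1×6×8×4×5 = 960

960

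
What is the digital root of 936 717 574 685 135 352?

9+3+6+7+1+7+5+7+4+6+8+5+1+3+5+3+5+2 = 87
8+7 = 15
1+5 = 6

6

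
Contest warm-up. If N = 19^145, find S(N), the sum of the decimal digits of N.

757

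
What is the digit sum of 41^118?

886

41^118 = 20346752060291962102185464400369795762665312401802996834821986563451924117505955935063156487465143168544702058552177594584491076757560900916780954688697855588028440038886774328392889426473521
Sum of its 191 digits: 886.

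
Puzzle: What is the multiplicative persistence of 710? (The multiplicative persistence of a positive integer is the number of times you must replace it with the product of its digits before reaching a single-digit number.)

1

710 → 0 (1 step)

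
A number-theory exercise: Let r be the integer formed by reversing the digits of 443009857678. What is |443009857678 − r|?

433749042666

Reverse of 443009857678 is 876758900344.
|443009857678 − 876758900344| = 433749042666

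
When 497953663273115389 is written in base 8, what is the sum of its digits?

497953663273115389 in base 8 is 33510543375577717375.
Digit sum: 3+3+5+1+0+5+4+3+3+7+5+5+7+7+7+1+7+3+7+5 = 88.

88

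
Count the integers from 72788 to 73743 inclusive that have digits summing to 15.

The integers in [72788, 73743] that have digits summing to 15: 73005, 73014, 73023, 73032, 73041, 73050, …, 73410, 73500.
21 qualify.

21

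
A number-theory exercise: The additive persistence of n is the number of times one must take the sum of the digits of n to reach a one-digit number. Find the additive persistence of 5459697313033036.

5459697313033036 → 67 → 13 → 4 (3 steps)

3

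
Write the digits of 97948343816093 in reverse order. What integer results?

Reversing 97948343816093 gives 39061834384979.

39061834384979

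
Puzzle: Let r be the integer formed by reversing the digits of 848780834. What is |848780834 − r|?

Reverse of 848780834 is 438087848.
|848780834 − 438087848| = 410692986

410692986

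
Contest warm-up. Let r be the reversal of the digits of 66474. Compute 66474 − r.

19008

Reverse of 66474 is 47466.
66474 − 47466 = 19008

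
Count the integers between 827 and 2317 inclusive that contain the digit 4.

The integers in [827, 2317] that contain the digit 4: 834, 840, 841, 842, 843, 844, …, 2304, 2314.
365 qualify.

365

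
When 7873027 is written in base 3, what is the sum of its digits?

7873027 in base 3 is 112210222202121.
Digit sum: 1+1+2+2+1+0+2+2+2+2+0+2+1+2+1 = 21.

21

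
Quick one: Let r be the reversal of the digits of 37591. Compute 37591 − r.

Reverse of 37591 is 19573.
37591 − 19573 = 18018

18018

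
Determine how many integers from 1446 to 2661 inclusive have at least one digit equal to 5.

400

The integers in [1446, 2661] that have at least one digit equal to 5: 1450, 1451, 1452, 1453, 1454, 1455, …, 2658, 2659.
400 qualify.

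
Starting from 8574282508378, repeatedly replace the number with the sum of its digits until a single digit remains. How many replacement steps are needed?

3

8574282508378 → 67 → 13 → 4 (3 steps)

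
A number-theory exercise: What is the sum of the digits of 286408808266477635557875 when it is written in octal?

286408808266477635557875 in base 8 is 74514402526667267134554763.
Digit sum: 7+4+5+1+4+4+0+2+5+2+6+6+6+7+2+6+7+1+3+4+5+5+4+7+6+3 = 112.

112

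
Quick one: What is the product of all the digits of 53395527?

5×3×3×9×5×5×2×7 = 141750

141750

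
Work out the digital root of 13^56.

7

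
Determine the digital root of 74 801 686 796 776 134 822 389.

5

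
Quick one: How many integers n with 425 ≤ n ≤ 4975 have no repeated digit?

2420

The integers in [425, 4975] that have no repeated digit: 425, 426, 427, 428, 429, 430, …, 4973, 4975.
2420 qualify.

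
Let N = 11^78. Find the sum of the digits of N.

361

11^78 = 1692892739326831320764318961708001178036611459414853872137348292520966629744627081
Sum of its 82 digits: 361.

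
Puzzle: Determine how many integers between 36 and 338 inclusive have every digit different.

226

The integers in [36, 338] that have every digit different: 36, 37, 38, 39, 40, 41, …, 328, 329.
226 qualify.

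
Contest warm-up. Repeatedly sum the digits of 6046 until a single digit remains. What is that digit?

7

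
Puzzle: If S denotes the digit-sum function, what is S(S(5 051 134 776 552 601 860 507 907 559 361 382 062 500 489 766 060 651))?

First digit sum: 213.
2+1+3 = 6.

6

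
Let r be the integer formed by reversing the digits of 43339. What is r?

93334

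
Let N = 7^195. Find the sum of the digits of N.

811

7^195 = 622469107592928968585642863795847781270850749697758889745352536683234709789032084951174071214932114612546275257484757194863043990223334990667623863112977719678553943
Sum of its 165 digits: 811.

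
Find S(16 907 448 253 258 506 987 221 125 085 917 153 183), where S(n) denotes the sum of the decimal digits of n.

1+6+9+0+7+4+4+8+2+5+3+2+5+8+5+0+6+9+8+7+2+2+1+1+2+5+0+8+5+9+1+7+1+5+3+1+8+3 = 163

163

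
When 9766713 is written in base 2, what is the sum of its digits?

11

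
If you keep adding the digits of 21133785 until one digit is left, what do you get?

3

2+1+1+3+3+7+8+5 = 30
3+0 = 3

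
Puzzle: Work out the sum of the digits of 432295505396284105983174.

4+3+2+2+9+5+5+0+5+3+9+6+2+8+4+1+0+5+9+8+3+1+7+4 = 105

105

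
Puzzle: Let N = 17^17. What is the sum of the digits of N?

98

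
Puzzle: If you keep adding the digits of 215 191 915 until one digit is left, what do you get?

2+1+5+1+9+1+9+1+5 = 34
3+4 = 7

7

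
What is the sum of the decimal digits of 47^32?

229

47^32 = 321463340914028260476243062478235279920395730789296641
Sum of its 54 digits: 229.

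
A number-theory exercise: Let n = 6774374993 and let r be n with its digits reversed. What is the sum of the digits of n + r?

Reversal of 6774374993 is 3994734776; 6774374993 + 3994734776 = 10769109769.
Digit sum of 10769109769: 1+0+7+6+9+1+0+9+7+6+9 = 55.

55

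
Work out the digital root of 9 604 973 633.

5

9+6+0+4+9+7+3+6+3+3 = 50
5+0 = 5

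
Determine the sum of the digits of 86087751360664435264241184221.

8+6+0+8+7+7+5+1+3+6+0+6+6+4+4+3+5+2+6+4+2+4+1+1+8+4+2+2+1 = 116

116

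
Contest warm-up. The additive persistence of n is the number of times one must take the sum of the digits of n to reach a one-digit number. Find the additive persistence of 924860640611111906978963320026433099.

924860640611111906978963320026433099 → 148 → 13 → 4 (3 steps)

3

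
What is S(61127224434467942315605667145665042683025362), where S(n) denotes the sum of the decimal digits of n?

6+1+1+2+7+2+2+4+4+3+4+4+6+7+9+4+2+3+1+5+6+0+5+6+6+7+1+4+5+6+6+5+0+4+2+6+8+3+0+2+5+3+6+2 = 175

175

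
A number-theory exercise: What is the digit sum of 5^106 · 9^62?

621

5^106 · 9^62 = 17941388269131310867606575727885438652480554201143490399254926015032787949189742076540562986698701397614286179305054247379302978515625
Sum of its 134 digits: 621.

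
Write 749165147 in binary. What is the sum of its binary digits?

749165147 in base 2 is 101100101001110101101001011011.
Digit sum: 1+0+1+1+0+0+1+0+1+0+0+1+1+1+0+1+0+1+1+0+1+0+0+1+0+1+1+0+1+1 = 17.

17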